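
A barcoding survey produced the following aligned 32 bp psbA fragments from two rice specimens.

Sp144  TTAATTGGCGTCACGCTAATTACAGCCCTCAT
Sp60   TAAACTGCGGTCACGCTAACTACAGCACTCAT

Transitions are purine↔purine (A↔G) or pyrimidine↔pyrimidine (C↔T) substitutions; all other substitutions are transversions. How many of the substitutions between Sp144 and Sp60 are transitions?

2

Differing sites — 2:T/A (Tv); 5:T/C (Ti); 8:G/C (Tv); 9:C/G (Tv); 20:T/C (Ti); 27:C/A (Tv).
Of the 6 differences, 2 transitions and 4 transversions, so the answer is 2.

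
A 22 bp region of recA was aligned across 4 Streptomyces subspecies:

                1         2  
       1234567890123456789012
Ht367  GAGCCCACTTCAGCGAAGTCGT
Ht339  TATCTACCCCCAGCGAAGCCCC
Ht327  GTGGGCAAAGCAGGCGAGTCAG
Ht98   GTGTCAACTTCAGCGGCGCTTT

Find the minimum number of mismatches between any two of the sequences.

8

Pairwise Hamming distances:
  Ht367 vs Ht339: 10
  Ht367 vs Ht327: 11
  Ht367 vs Ht98: 8
  Ht339 vs Ht327: 16
  Ht339 vs Ht98: 13
  Ht327 vs Ht98: 13
The smallest is 8, between Ht367 and Ht98.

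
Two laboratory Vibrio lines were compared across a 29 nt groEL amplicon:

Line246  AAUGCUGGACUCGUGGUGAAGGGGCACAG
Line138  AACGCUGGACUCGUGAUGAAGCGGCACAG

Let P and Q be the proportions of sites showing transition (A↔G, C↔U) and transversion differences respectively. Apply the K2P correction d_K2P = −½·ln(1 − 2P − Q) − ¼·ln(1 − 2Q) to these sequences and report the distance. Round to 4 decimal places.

Mismatches occur at site 3 (U→C, transition), site 16 (G→A, transition), site 22 (G→C, transversion).
Of the 3 differences, 2 transitions and 1 transversion over 29 sites: P = 2/29 = 0.068966, Q = 1/29 = 0.034483.
d = −0.5·ln(0.827585) − 0.25·ln(0.931034) = −0.5·(-0.189243) − 0.25·(-0.071459) = 0.1125.

0.1125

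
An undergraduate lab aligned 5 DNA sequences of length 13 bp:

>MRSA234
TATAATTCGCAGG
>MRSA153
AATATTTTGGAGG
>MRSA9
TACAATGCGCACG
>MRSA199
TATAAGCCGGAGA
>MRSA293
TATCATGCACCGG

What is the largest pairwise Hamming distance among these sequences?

8

Pairwise Hamming distances:
  MRSA234 vs MRSA153: 4
  MRSA234 vs MRSA9: 3
  MRSA234 vs MRSA199: 4
  MRSA234 vs MRSA293: 4
  MRSA153 vs MRSA9: 7
  MRSA153 vs MRSA199: 6
  MRSA153 vs MRSA293: 8
  MRSA9 vs MRSA199: 6
  MRSA9 vs MRSA293: 5
  MRSA199 vs MRSA293: 7
The largest is 8, between MRSA153 and MRSA293.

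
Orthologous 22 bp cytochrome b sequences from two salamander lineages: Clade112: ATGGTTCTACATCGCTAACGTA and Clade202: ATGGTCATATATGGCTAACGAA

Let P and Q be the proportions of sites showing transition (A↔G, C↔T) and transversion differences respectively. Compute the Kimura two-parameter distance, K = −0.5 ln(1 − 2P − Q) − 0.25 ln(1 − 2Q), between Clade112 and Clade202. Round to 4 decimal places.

0.2711

The sequences differ at positions 6 (T/C, transition), 7 (C/A, transversion), 10 (C/T, transition), 13 (C/G, transversion), 21 (T/A, transversion).
Of the 5 differences, 2 transitions and 3 transversions over 22 sites: P = 2/22 = 0.090909, Q = 3/22 = 0.136364.
d = −0.5·ln(0.681818) − 0.25·ln(0.727272) = −0.5·(-0.382993) − 0.25·(-0.318455) = 0.2711.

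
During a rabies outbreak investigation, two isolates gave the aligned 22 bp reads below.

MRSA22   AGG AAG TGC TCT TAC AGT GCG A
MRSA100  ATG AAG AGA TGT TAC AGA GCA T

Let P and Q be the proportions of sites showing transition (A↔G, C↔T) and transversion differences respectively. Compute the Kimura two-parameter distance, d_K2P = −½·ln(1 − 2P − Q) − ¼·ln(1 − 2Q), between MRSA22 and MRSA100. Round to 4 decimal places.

0.4231

Differing sites — 2:G/T (Tv); 7:T/A (Tv); 9:C/A (Tv); 11:C/G (Tv); 18:T/A (Tv); 21:G/A (Ti); 22:A/T (Tv).
Of the 7 differences, 1 transition and 6 transversions over 22 sites: P = 1/22 = 0.045455, Q = 6/22 = 0.272727.
d = −0.5·ln(0.636363) − 0.25·ln(0.454546) = −0.5·(-0.451986) − 0.25·(-0.788456) = 0.4231.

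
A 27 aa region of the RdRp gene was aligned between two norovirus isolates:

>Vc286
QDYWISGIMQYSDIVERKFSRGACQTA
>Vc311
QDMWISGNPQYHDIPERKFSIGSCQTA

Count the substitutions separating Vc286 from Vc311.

7

Mismatches occur at site 3 (Y→M), site 8 (I→N), site 9 (M→P), site 12 (S→H), site 15 (V→P), site 21 (R→I), site 23 (A→S).
That gives 7 mismatches out of 27 aligned sites, so the Hamming distance is 7.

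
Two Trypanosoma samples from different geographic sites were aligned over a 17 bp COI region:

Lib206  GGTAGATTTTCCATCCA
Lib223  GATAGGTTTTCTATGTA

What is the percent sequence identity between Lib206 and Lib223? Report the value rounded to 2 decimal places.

70.59%

The sequences differ at positions 2 (G/A), 6 (A/G), 12 (C/T), 15 (C/G), 16 (C/T).
12 of the 17 sites match, so the percent identity is 12/17 × 100 = 70.59%.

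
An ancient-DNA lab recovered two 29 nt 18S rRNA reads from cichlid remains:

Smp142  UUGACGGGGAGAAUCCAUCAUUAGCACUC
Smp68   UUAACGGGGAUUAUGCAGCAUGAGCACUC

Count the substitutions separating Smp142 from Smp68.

Mismatches occur at site 3 (G/A), site 11 (G/U), site 12 (A/U), site 15 (C/G), site 18 (U/G), site 22 (U/G).
That gives 6 mismatches out of 29 aligned sites, so the Hamming distance is 6.

6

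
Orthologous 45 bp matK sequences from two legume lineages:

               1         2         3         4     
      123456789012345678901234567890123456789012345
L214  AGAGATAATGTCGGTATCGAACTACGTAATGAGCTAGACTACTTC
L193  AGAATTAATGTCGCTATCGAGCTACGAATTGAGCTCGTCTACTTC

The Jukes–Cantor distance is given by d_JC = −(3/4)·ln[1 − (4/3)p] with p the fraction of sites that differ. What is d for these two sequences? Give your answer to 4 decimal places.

The sequences differ at positions 4 (G/A), 5 (A/T), 14 (G/C), 21 (A/G), 27 (T/A), 29 (A/T), 36 (A/C), 38 (A/T).
p = 8/45 = 0.177778.
d = −0.75 · ln(1 − (4/3)·0.177778) = −0.75 · ln(0.762963) = −0.75 · (-0.270546) = 0.2029.

0.2029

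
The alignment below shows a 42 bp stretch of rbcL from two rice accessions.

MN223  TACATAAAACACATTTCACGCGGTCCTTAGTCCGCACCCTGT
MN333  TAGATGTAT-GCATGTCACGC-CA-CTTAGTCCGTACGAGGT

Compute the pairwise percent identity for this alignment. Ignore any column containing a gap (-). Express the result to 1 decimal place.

69.2%

Excluding the 3 gap columns leaves 39 comparable sites.
Mismatches occur at site 3 (C↔G), site 6 (A↔G), site 7 (A↔T), site 9 (A↔T), site 11 (A↔G), site 15 (T↔G), site 23 (G↔C), site 24 (T↔A), site 35 (C↔T), site 38 (C↔G), site 39 (C↔A), site 40 (T↔G).
27 of the 39 comparable sites match, so the percent identity is 27/39 × 100 = 69.2%.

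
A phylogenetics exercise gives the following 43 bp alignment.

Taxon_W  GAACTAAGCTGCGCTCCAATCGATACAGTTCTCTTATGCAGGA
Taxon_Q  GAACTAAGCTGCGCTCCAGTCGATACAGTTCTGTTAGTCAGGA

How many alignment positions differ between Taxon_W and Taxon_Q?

Differing sites — 19:A/G; 33:C/G; 37:T/G; 38:G/T.
That gives 4 mismatches out of 43 aligned sites, so the Hamming distance is 4.

4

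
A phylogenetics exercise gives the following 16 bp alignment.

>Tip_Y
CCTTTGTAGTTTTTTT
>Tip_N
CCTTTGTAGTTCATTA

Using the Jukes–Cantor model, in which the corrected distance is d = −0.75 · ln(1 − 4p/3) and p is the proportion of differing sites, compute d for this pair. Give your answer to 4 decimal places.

0.2158

Mismatches occur at site 12 (T/C), site 13 (T/A), site 16 (T/A).
p = 3/16 = 0.187500.
d = −0.75 · ln(1 − (4/3)·0.187500) = −0.75 · ln(0.750000) = −0.75 · (-0.287682) = 0.2158.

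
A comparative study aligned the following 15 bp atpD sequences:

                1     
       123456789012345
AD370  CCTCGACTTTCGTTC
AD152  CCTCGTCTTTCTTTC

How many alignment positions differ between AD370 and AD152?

Differing sites — 6:A/T; 12:G/T.
That gives 2 mismatches out of 15 aligned sites, so the Hamming distance is 2.

2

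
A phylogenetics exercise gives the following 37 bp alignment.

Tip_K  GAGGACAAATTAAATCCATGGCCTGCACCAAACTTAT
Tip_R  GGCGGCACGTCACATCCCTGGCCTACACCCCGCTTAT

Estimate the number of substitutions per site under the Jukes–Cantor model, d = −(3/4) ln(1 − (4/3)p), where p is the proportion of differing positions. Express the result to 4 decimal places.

Differing sites — 2:A/G; 3:G/C; 5:A/G; 8:A/C; 9:A/G; 11:T/C; 13:A/C; 18:A/C; 25:G/A; 30:A/C; 31:A/C; 32:A/G.
p = 12/37 = 0.324324.
d = −0.75 · ln(1 − (4/3)·0.324324) = −0.75 · ln(0.567568) = −0.75 · (-0.566395) = 0.4248.

0.4248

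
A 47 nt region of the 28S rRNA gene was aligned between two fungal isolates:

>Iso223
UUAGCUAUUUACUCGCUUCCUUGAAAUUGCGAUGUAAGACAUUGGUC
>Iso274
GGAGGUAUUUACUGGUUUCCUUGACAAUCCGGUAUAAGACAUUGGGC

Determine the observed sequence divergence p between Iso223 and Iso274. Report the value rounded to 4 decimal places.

0.2340

The sequences differ at positions 1 (U/G), 2 (U/G), 5 (C/G), 14 (C/G), 16 (C/U), 25 (A/C), 27 (U/A), 29 (G/C), 32 (A/G), 34 (G/A), 46 (U/G).
There are 11 differences over 47 sites, so p = 11/47 = 0.2340.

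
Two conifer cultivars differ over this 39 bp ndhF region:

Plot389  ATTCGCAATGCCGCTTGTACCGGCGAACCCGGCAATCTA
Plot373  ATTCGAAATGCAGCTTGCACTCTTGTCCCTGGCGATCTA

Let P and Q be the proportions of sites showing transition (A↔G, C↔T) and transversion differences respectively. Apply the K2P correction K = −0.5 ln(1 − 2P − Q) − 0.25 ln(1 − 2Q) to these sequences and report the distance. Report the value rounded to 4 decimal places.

Differing sites — 6:C/A (Tv); 12:C/A (Tv); 18:T/C (Ti); 21:C/T (Ti); 22:G/C (Tv); 23:G/T (Tv); 24:C/T (Ti); 26:A/T (Tv); 27:A/C (Tv); 30:C/T (Ti); 34:A/G (Ti).
Of the 11 differences, 5 transitions and 6 transversions over 39 sites: P = 5/39 = 0.128205, Q = 6/39 = 0.153846.
d = −0.5·ln(0.589744) − 0.25·ln(0.692308) = −0.5·(-0.528067) − 0.25·(-0.367724) = 0.3560.

0.3560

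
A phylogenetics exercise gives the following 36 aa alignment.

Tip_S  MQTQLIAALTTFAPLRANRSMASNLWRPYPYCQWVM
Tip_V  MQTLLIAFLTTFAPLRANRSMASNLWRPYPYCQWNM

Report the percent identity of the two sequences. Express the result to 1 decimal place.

91.7%

The sequences differ at positions 4 (Q/L), 8 (A/F), 35 (V/N).
33 of the 36 sites match, so the percent identity is 33/36 × 100 = 91.7%.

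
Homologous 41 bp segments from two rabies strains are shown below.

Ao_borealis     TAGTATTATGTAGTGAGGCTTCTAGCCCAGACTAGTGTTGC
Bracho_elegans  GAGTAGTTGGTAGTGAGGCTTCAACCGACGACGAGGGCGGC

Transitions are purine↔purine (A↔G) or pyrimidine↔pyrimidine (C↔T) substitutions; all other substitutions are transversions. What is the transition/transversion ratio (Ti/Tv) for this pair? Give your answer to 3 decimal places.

0.083

Differing sites — 1:T/G (Tv); 6:T/G (Tv); 8:A/T (Tv); 9:T/G (Tv); 23:T/A (Tv); 25:G/C (Tv); 27:C/G (Tv); 28:C/A (Tv); 29:A/C (Tv); 33:T/G (Tv); 36:T/G (Tv); 38:T/C (Ti); 39:T/G (Tv).
Of the 13 differences, 1 transition and 12 transversions, so Ti/Tv = 1/12 = 0.083.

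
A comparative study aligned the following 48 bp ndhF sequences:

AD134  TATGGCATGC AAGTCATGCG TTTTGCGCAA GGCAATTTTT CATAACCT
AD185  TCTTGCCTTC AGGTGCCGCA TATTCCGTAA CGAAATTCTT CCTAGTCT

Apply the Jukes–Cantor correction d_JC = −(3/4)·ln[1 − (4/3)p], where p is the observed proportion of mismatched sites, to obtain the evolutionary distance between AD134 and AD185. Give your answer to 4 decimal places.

0.5199

Differing sites — 2:A/C; 4:G/T; 7:A/C; 9:G/T; 12:A/G; 15:C/G; 16:A/C; 17:T/C; 20:G/A; 22:T/A; 25:G/C; 28:C/T; 31:G/C; 33:C/A; 38:T/C; 42:A/C; 45:A/G; 46:C/T.
p = 18/48 = 0.375000.
d = −0.75 · ln(1 − (4/3)·0.375000) = −0.75 · ln(0.500000) = −0.75 · (-0.693147) = 0.5199.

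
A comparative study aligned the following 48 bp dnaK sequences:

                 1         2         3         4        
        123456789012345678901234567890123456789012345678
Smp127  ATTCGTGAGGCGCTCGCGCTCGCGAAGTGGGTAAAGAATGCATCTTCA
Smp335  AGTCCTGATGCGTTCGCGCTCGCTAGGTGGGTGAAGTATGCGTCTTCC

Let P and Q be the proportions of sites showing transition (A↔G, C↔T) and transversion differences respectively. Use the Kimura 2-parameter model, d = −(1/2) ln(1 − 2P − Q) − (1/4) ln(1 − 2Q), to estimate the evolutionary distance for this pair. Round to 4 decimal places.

0.2443

The sequences differ at positions 2 (T/G, transversion), 5 (G/C, transversion), 9 (G/T, transversion), 13 (C/T, transition), 24 (G/T, transversion), 26 (A/G, transition), 33 (A/G, transition), 37 (A/T, transversion), 42 (A/G, transition), 48 (A/C, transversion).
Of the 10 differences, 4 transitions and 6 transversions over 48 sites: P = 4/48 = 0.083333, Q = 6/48 = 0.125000.
d = −0.5·ln(0.708334) − 0.25·ln(0.750000) = −0.5·(-0.344840) − 0.25·(-0.287682) = 0.2443.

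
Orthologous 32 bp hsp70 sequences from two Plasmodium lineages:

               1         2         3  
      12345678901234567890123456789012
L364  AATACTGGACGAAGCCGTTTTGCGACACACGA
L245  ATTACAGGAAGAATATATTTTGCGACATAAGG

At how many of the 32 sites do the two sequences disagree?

The sequences differ at positions 2 (A/T), 6 (T/A), 10 (C/A), 14 (G/T), 15 (C/A), 16 (C/T), 17 (G/A), 28 (C/T), 30 (C/A), 32 (A/G).
That gives 10 mismatches out of 32 aligned sites, so the Hamming distance is 10.

10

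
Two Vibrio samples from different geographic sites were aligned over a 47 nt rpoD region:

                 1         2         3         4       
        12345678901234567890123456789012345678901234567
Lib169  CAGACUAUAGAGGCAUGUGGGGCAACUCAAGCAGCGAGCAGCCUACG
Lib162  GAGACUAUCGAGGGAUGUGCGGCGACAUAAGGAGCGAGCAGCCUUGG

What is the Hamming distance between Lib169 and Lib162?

10

The sequences differ at positions 1 (C/G), 9 (A/C), 14 (C/G), 20 (G/C), 24 (A/G), 27 (U/A), 28 (C/U), 32 (C/G), 45 (A/U), 46 (C/G).
That gives 10 mismatches out of 47 aligned sites, so the Hamming distance is 10.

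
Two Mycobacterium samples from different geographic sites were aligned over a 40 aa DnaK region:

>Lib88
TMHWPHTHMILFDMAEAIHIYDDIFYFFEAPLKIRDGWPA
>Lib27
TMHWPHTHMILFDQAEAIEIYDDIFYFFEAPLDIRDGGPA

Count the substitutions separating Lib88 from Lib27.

4

The sequences differ at positions 14 (M/Q), 19 (H/E), 33 (K/D), 38 (W/G).
That gives 4 mismatches out of 40 aligned sites, so the Hamming distance is 4.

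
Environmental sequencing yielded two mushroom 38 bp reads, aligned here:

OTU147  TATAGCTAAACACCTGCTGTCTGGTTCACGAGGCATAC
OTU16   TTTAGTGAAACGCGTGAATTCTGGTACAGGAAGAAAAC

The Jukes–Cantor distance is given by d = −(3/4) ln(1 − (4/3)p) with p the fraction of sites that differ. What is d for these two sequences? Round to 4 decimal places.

0.4568

The sequences differ at positions 2 (A/T), 6 (C/T), 7 (T/G), 12 (A/G), 14 (C/G), 17 (C/A), 18 (T/A), 19 (G/T), 26 (T/A), 29 (C/G), 32 (G/A), 34 (C/A), 36 (T/A).
p = 13/38 = 0.342105.
d = −0.75 · ln(1 − (4/3)·0.342105) = −0.75 · ln(0.543860) = −0.75 · (-0.609063) = 0.4568.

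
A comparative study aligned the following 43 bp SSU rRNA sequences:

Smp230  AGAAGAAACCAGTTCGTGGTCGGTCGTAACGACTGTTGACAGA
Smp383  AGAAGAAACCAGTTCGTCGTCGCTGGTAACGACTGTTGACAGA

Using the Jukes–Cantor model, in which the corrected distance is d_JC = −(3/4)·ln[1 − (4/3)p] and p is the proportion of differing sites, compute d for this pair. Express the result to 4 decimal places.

0.0732

Differing sites — 18:G/C; 23:G/C; 25:C/G.
p = 3/43 = 0.069767.
d = −0.75 · ln(1 − (4/3)·0.069767) = −0.75 · ln(0.906977) = −0.75 · (-0.097638) = 0.0732.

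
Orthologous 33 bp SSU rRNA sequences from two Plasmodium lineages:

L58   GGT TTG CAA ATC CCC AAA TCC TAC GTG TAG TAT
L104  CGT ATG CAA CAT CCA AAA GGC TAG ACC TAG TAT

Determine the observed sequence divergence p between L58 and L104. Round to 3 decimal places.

Differing sites — 1:G/C; 4:T/A; 10:A/C; 11:T/A; 12:C/T; 15:C/A; 19:T/G; 20:C/G; 24:C/G; 25:G/A; 26:T/C; 27:G/C.
There are 12 differences over 33 sites, so p = 12/33 = 0.364.

0.364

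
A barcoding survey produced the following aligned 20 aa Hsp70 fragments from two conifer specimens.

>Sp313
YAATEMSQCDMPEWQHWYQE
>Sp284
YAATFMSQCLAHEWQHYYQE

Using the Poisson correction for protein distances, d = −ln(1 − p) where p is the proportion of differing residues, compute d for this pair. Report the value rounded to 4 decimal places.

The sequences differ at positions 5 (E/F), 10 (D/L), 11 (M/A), 12 (P/H), 17 (W/Y).
p = 5/20 = 0.250000.
d = −ln(1 − 0.250000) = −ln(0.750000) = 0.2877.

0.2877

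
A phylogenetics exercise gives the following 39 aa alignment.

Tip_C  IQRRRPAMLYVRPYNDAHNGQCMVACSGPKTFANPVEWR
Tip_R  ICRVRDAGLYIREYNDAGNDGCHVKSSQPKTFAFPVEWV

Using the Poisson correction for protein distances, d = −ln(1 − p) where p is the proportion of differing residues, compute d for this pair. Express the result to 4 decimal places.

0.4855

Differing sites — 2:Q/C; 4:R/V; 6:P/D; 8:M/G; 11:V/I; 13:P/E; 18:H/G; 20:G/D; 21:Q/G; 23:M/H; 25:A/K; 26:C/S; 28:G/Q; 34:N/F; 39:R/V.
p = 15/39 = 0.384615.
d = −ln(1 − 0.384615) = −ln(0.615385) = 0.4855.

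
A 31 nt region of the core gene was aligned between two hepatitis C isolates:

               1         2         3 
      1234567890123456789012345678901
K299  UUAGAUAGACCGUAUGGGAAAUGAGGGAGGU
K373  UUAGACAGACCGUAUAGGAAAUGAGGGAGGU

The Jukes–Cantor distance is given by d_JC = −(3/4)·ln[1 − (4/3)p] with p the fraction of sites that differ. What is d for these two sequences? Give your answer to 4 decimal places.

Mismatches occur at site 6 (U↔C), site 16 (G↔A).
p = 2/31 = 0.064516.
d = −0.75 · ln(1 − (4/3)·0.064516) = −0.75 · ln(0.913979) = −0.75 · (-0.089948) = 0.0675.

0.0675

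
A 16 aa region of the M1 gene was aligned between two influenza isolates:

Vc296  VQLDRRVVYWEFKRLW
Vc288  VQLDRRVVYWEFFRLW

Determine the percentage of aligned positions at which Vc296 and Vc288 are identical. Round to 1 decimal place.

93.8%

Differing sites — 13:K/F.
15 of the 16 sites match, so the percent identity is 15/16 × 100 = 93.8%.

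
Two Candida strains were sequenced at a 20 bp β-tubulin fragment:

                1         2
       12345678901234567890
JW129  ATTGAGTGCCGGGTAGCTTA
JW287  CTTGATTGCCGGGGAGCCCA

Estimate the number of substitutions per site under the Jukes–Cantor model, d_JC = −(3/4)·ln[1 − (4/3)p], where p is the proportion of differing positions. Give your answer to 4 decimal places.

0.3041

The sequences differ at positions 1 (A/C), 6 (G/T), 14 (T/G), 18 (T/C), 19 (T/C).
p = 5/20 = 0.250000.
d = −0.75 · ln(1 − (4/3)·0.250000) = −0.75 · ln(0.666667) = −0.75 · (-0.405465) = 0.3041.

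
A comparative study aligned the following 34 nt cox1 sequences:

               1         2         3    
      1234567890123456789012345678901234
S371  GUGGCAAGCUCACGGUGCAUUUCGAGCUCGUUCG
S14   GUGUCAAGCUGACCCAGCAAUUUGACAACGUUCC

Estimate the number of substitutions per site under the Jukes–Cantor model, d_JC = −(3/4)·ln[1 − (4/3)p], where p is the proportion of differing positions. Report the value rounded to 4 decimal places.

The sequences differ at positions 4 (G/U), 11 (C/G), 14 (G/C), 15 (G/C), 16 (U/A), 20 (U/A), 23 (C/U), 26 (G/C), 27 (C/A), 28 (U/A), 34 (G/C).
p = 11/34 = 0.323529.
d = −0.75 · ln(1 − (4/3)·0.323529) = −0.75 · ln(0.568628) = −0.75 · (-0.564529) = 0.4234.

0.4234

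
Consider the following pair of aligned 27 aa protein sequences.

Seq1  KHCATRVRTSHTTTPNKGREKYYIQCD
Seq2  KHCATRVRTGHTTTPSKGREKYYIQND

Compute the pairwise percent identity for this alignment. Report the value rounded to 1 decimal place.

Mismatches occur at site 10 (S→G), site 16 (N→S), site 26 (C→N).
24 of the 27 sites match, so the percent identity is 24/27 × 100 = 88.9%.

88.9%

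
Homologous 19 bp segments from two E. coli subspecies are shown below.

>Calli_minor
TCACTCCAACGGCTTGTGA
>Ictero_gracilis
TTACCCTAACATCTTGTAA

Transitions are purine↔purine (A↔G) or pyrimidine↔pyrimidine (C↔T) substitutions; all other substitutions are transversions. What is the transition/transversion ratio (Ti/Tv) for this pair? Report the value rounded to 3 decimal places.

Differing sites — 2:C/T (Ti); 5:T/C (Ti); 7:C/T (Ti); 11:G/A (Ti); 12:G/T (Tv); 18:G/A (Ti).
Of the 6 differences, 5 transitions and 1 transversion, so Ti/Tv = 5/1 = 5.000.

5.000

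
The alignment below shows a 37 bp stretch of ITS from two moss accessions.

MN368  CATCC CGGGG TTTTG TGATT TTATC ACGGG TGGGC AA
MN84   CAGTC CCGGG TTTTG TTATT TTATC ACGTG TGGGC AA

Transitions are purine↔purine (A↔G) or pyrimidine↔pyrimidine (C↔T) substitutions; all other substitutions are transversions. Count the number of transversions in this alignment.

4

Mismatches occur at site 3 (T/G, transversion), site 4 (C/T, transition), site 7 (G/C, transversion), site 17 (G/T, transversion), site 29 (G/T, transversion).
Of the 5 differences, 1 transition and 4 transversions, so the answer is 4.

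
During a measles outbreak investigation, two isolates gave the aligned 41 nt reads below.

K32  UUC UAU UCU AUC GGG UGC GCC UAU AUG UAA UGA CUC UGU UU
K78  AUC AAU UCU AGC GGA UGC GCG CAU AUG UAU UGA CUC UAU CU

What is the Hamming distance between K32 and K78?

9

Mismatches occur at site 1 (U/A), site 4 (U/A), site 11 (U/G), site 15 (G/A), site 21 (C/G), site 22 (U/C), site 30 (A/U), site 38 (G/A), site 40 (U/C).
That gives 9 mismatches out of 41 aligned sites, so the Hamming distance is 9.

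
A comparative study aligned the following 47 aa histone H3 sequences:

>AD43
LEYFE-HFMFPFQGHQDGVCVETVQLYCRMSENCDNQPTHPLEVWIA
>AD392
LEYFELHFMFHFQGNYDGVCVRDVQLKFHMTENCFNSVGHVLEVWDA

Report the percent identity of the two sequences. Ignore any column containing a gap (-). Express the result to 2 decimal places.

Excluding the 1 gap column leaves 46 comparable sites.
Mismatches occur at site 11 (P/H), site 15 (H/N), site 16 (Q/Y), site 22 (E/R), site 23 (T/D), site 27 (Y/K), site 28 (C/F), site 29 (R/H), site 31 (S/T), site 35 (D/F), site 37 (Q/S), site 38 (P/V), site 39 (T/G), site 41 (P/V), site 46 (I/D).
31 of the 46 comparable sites match, so the percent identity is 31/46 × 100 = 67.39%.

67.39%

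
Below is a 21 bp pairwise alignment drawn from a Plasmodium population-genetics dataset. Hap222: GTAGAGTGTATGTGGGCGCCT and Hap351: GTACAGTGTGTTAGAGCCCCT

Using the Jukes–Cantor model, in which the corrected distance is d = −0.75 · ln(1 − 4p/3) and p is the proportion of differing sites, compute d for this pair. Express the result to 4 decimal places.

The sequences differ at positions 4 (G/C), 10 (A/G), 12 (G/T), 13 (T/A), 15 (G/A), 18 (G/C).
p = 6/21 = 0.285714.
d = −0.75 · ln(1 − (4/3)·0.285714) = −0.75 · ln(0.619048) = −0.75 · (-0.479572) = 0.3597.

0.3597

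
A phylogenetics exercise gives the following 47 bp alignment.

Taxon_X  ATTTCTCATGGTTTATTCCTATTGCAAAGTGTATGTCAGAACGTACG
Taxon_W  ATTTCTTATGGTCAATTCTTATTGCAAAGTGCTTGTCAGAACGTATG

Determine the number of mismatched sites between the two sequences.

7

Mismatches occur at site 7 (C/T), site 13 (T/C), site 14 (T/A), site 19 (C/T), site 32 (T/C), site 33 (A/T), site 46 (C/T).
That gives 7 mismatches out of 47 aligned sites, so the Hamming distance is 7.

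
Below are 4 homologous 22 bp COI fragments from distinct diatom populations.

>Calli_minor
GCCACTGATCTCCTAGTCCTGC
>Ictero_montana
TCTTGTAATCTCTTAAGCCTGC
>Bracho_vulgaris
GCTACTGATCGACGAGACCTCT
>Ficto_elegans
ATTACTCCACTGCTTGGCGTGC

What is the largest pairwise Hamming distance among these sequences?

13

Pairwise Hamming distances:
  Calli_minor vs Ictero_montana: 8
  Calli_minor vs Bracho_vulgaris: 7
  Calli_minor vs Ficto_elegans: 10
  Ictero_montana vs Bracho_vulgaris: 12
  Ictero_montana vs Ficto_elegans: 12
  Bracho_vulgaris vs Ficto_elegans: 13
The largest is 13, between Bracho_vulgaris and Ficto_elegans.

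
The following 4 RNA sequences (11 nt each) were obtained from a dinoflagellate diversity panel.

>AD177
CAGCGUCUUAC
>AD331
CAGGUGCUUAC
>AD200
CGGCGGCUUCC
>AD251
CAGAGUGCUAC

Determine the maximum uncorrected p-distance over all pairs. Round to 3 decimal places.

0.545

Pairwise Hamming distances:
  AD177 vs AD331: 3
  AD177 vs AD200: 3
  AD177 vs AD251: 3
  AD331 vs AD200: 4
  AD331 vs AD251: 5
  AD200 vs AD251: 6
The largest is 6 mismatches, between AD200 and AD251; p = 6/11 = 0.545.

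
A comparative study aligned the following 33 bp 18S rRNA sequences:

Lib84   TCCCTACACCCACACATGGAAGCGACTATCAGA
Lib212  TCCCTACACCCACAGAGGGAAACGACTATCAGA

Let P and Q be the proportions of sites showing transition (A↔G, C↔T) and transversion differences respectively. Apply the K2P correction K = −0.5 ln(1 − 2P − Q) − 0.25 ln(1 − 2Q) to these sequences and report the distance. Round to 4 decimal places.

The sequences differ at positions 15 (C/G, transversion), 17 (T/G, transversion), 22 (G/A, transition).
Of the 3 differences, 1 transition and 2 transversions over 33 sites: P = 1/33 = 0.030303, Q = 2/33 = 0.060606.
d = −0.5·ln(0.878788) − 0.25·ln(0.878788) = −0.5·(-0.129212) − 0.25·(-0.129212) = 0.0969.

0.0969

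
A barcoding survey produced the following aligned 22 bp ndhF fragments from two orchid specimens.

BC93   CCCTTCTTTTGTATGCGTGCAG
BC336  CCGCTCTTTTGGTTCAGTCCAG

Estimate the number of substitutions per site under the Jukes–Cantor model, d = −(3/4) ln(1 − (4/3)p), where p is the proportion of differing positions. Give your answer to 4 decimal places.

Differing sites — 3:C/G; 4:T/C; 12:T/G; 13:A/T; 15:G/C; 16:C/A; 19:G/C.
p = 7/22 = 0.318182.
d = −0.75 · ln(1 − (4/3)·0.318182) = −0.75 · ln(0.575757) = −0.75 · (-0.552070) = 0.4141.

0.4141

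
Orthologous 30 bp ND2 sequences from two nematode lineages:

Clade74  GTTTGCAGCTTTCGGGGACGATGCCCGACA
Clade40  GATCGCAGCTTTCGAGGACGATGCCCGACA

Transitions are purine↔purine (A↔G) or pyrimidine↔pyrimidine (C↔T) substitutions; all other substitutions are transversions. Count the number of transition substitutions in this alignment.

Differing sites — 2:T/A (Tv); 4:T/C (Ti); 15:G/A (Ti).
Of the 3 differences, 2 transitions and 1 transversion, so the answer is 2.

2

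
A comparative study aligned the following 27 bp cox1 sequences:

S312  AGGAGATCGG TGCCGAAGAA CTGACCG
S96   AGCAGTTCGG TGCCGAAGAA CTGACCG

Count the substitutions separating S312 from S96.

The sequences differ at positions 3 (G/C), 6 (A/T).
That gives 2 mismatches out of 27 aligned sites, so the Hamming distance is 2.

2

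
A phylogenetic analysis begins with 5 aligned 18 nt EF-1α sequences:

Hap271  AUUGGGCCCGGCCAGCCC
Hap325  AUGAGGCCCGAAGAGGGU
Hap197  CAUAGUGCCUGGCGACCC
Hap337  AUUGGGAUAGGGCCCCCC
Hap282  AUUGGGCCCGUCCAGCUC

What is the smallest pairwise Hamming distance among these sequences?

Pairwise Hamming distances:
  Hap271 vs Hap325: 8
  Hap271 vs Hap197: 9
  Hap271 vs Hap337: 6
  Hap271 vs Hap282: 2
  Hap325 vs Hap197: 14
  Hap325 vs Hap337: 13
  Hap325 vs Hap282: 8
  Hap197 vs Hap337: 10
  Hap197 vs Hap282: 11
  Hap337 vs Hap282: 8
The smallest is 2, between Hap271 and Hap282.

2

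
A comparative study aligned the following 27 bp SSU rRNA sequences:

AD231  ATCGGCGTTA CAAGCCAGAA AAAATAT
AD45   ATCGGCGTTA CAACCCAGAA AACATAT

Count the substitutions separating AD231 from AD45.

2

The sequences differ at positions 14 (G/C), 23 (A/C).
That gives 2 mismatches out of 27 aligned sites, so the Hamming distance is 2.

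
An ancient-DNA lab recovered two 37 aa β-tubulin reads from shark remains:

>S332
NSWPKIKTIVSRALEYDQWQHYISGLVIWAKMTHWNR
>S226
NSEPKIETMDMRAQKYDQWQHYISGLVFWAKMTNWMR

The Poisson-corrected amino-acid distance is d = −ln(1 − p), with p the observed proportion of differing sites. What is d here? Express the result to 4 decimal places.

0.3151

Differing sites — 3:W/E; 7:K/E; 9:I/M; 10:V/D; 11:S/M; 14:L/Q; 15:E/K; 28:I/F; 34:H/N; 36:N/M.
p = 10/37 = 0.270270.
d = −ln(1 − 0.270270) = −ln(0.729730) = 0.3151.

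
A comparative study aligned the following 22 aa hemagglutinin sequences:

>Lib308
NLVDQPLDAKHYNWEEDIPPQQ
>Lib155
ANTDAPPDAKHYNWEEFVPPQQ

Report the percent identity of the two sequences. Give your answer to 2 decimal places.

68.18%

Mismatches occur at site 1 (N→A), site 2 (L→N), site 3 (V→T), site 5 (Q→A), site 7 (L→P), site 17 (D→F), site 18 (I→V).
15 of the 22 sites match, so the percent identity is 15/22 × 100 = 68.18%.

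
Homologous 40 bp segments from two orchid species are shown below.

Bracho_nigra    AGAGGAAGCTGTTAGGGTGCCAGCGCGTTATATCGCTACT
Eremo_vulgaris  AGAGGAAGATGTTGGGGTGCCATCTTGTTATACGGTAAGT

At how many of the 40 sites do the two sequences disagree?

10

Differing sites — 9:C/A; 14:A/G; 23:G/T; 25:G/T; 26:C/T; 33:T/C; 34:C/G; 36:C/T; 37:T/A; 39:C/G.
That gives 10 mismatches out of 40 aligned sites, so the Hamming distance is 10.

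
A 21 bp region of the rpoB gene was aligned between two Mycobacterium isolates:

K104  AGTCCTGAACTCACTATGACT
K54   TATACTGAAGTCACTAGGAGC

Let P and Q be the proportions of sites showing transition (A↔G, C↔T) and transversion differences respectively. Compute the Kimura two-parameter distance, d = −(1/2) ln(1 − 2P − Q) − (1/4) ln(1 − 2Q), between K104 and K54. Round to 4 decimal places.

0.4415

The sequences differ at positions 1 (A/T, transversion), 2 (G/A, transition), 4 (C/A, transversion), 10 (C/G, transversion), 17 (T/G, transversion), 20 (C/G, transversion), 21 (T/C, transition).
Of the 7 differences, 2 transitions and 5 transversions over 21 sites: P = 2/21 = 0.095238, Q = 5/21 = 0.238095.
d = −0.5·ln(0.571429) − 0.25·ln(0.523810) = −0.5·(-0.559615) − 0.25·(-0.646626) = 0.4415.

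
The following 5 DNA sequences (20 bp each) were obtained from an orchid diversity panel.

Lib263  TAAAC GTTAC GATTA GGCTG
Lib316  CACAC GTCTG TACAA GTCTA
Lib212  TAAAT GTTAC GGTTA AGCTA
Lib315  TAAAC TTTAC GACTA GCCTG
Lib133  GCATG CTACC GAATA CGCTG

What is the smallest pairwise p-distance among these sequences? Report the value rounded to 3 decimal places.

0.150

Pairwise Hamming distances:
  Lib263 vs Lib316: 10
  Lib263 vs Lib212: 4
  Lib263 vs Lib315: 3
  Lib263 vs Lib133: 9
  Lib316 vs Lib212: 12
  Lib316 vs Lib315: 10
  Lib316 vs Lib133: 15
  Lib212 vs Lib315: 7
  Lib212 vs Lib133: 11
  Lib315 vs Lib133: 10
The smallest is 3 mismatches, between Lib263 and Lib315; p = 3/20 = 0.150.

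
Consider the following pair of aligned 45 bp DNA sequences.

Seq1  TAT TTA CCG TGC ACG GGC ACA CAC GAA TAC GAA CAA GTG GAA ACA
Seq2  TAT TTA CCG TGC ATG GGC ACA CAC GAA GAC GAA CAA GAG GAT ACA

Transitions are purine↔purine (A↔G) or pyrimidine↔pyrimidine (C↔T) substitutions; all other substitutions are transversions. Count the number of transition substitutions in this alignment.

1

The sequences differ at positions 14 (C/T, transition), 28 (T/G, transversion), 38 (T/A, transversion), 42 (A/T, transversion).
Of the 4 differences, 1 transition and 3 transversions, so the answer is 1.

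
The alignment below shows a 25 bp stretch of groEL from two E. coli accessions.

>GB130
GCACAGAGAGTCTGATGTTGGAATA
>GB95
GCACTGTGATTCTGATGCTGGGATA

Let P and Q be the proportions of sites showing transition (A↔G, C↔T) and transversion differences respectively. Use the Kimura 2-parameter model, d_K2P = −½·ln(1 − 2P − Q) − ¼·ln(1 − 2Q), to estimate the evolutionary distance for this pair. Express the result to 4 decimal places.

Mismatches occur at site 5 (A/T, transversion), site 7 (A/T, transversion), site 10 (G/T, transversion), site 18 (T/C, transition), site 22 (A/G, transition).
Of the 5 differences, 2 transitions and 3 transversions over 25 sites: P = 2/25 = 0.080000, Q = 3/25 = 0.120000.
d = −0.5·ln(0.720000) − 0.25·ln(0.760000) = −0.5·(-0.328504) − 0.25·(-0.274437) = 0.2329.

0.2329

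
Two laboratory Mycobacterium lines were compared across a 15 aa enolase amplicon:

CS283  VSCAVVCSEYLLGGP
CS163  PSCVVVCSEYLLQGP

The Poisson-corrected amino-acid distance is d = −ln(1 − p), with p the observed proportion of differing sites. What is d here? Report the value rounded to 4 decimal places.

0.2231

Differing sites — 1:V/P; 4:A/V; 13:G/Q.
p = 3/15 = 0.200000.
d = −ln(1 − 0.200000) = −ln(0.800000) = 0.2231.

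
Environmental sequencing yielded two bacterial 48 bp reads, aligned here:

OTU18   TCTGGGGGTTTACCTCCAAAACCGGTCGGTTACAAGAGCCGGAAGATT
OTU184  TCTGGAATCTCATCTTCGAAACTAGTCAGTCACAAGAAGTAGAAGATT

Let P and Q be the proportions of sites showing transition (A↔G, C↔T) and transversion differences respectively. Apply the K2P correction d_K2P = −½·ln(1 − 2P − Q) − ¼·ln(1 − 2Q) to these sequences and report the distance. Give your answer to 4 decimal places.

0.5122

The sequences differ at positions 6 (G/A, transition), 7 (G/A, transition), 8 (G/T, transversion), 9 (T/C, transition), 11 (T/C, transition), 13 (C/T, transition), 16 (C/T, transition), 18 (A/G, transition), 23 (C/T, transition), 24 (G/A, transition), 28 (G/A, transition), 31 (T/C, transition), 38 (G/A, transition), 39 (C/G, transversion), 40 (C/T, transition), 41 (G/A, transition).
Of the 16 differences, 14 transitions and 2 transversions over 48 sites: P = 14/48 = 0.291667, Q = 2/48 = 0.041667.
d = −0.5·ln(0.374999) − 0.25·ln(0.916666) = −0.5·(-0.980832) − 0.25·(-0.087012) = 0.5122.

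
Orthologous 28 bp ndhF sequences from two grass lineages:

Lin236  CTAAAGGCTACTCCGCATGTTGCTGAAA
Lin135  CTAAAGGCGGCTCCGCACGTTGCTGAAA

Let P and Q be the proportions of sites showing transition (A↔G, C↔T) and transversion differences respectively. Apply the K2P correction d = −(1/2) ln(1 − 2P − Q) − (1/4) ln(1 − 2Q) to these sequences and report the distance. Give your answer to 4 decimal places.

0.1169

Mismatches occur at site 9 (T↔G, transversion), site 10 (A↔G, transition), site 18 (T↔C, transition).
Of the 3 differences, 2 transitions and 1 transversion over 28 sites: P = 2/28 = 0.071429, Q = 1/28 = 0.035714.
d = −0.5·ln(0.821428) − 0.25·ln(0.928572) = −0.5·(-0.196711) − 0.25·(-0.074107) = 0.1169.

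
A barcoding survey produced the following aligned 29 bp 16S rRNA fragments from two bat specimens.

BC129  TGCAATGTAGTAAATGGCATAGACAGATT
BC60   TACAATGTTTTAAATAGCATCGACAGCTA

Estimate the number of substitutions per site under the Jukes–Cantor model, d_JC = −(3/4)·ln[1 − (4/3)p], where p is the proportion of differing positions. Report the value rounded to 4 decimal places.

0.2913

Mismatches occur at site 2 (G→A), site 9 (A→T), site 10 (G→T), site 16 (G→A), site 21 (A→C), site 27 (A→C), site 29 (T→A).
p = 7/29 = 0.241379.
d = −0.75 · ln(1 − (4/3)·0.241379) = −0.75 · ln(0.678161) = −0.75 · (-0.388371) = 0.2913.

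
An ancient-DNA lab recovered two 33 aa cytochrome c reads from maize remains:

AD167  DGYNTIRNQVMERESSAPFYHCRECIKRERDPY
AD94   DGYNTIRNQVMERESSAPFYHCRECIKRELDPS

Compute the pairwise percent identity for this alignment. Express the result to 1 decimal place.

93.9%

Mismatches occur at site 30 (R/L), site 33 (Y/S).
31 of the 33 sites match, so the percent identity is 31/33 × 100 = 93.9%.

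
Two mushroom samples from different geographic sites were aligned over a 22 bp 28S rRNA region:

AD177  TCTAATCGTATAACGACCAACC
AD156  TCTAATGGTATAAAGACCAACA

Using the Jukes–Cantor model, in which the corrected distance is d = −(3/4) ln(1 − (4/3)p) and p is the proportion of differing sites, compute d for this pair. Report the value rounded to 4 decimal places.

0.1505

The sequences differ at positions 7 (C/G), 14 (C/A), 22 (C/A).
p = 3/22 = 0.136364.
d = −0.75 · ln(1 − (4/3)·0.136364) = −0.75 · ln(0.818181) = −0.75 · (-0.200672) = 0.1505.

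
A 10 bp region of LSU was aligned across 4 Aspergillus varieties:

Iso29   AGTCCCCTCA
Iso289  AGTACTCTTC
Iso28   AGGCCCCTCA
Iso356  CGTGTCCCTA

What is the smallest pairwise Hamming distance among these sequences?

1

Pairwise Hamming distances:
  Iso29 vs Iso289: 4
  Iso29 vs Iso28: 1
  Iso29 vs Iso356: 5
  Iso289 vs Iso28: 5
  Iso289 vs Iso356: 6
  Iso28 vs Iso356: 6
The smallest is 1, between Iso29 and Iso28.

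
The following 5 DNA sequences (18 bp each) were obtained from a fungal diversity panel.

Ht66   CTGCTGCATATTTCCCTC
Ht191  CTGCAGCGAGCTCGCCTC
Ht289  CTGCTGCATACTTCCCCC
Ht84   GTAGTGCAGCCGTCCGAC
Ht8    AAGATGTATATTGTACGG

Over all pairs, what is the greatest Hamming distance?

Pairwise Hamming distances:
  Ht66 vs Ht191: 7
  Ht66 vs Ht289: 2
  Ht66 vs Ht84: 9
  Ht66 vs Ht8: 9
  Ht191 vs Ht289: 7
  Ht191 vs Ht84: 12
  Ht191 vs Ht8: 14
  Ht289 vs Ht84: 8
  Ht289 vs Ht8: 10
  Ht84 vs Ht8: 15
The largest is 15, between Ht84 and Ht8.

15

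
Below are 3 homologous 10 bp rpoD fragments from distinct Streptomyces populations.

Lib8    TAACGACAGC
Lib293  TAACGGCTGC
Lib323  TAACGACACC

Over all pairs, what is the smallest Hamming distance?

Pairwise Hamming distances:
  Lib8 vs Lib293: 2
  Lib8 vs Lib323: 1
  Lib293 vs Lib323: 3
The smallest is 1, between Lib8 and Lib323.

1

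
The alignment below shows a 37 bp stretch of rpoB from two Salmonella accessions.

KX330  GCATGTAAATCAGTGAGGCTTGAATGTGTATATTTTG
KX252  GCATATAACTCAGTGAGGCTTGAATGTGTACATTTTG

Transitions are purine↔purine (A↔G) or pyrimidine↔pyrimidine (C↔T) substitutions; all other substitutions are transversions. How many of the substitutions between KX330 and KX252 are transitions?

Differing sites — 5:G/A (Ti); 9:A/C (Tv); 31:T/C (Ti).
Of the 3 differences, 2 transitions and 1 transversion, so the answer is 2.

2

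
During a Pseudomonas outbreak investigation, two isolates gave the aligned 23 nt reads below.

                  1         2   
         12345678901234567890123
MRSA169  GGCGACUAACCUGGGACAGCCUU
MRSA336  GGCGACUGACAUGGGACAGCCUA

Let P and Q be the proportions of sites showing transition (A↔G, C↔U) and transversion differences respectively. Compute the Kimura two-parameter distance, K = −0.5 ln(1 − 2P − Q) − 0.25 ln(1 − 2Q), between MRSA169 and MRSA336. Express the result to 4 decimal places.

0.1433

The sequences differ at positions 8 (A/G, transition), 11 (C/A, transversion), 23 (U/A, transversion).
Of the 3 differences, 1 transition and 2 transversions over 23 sites: P = 1/23 = 0.043478, Q = 2/23 = 0.086957.
d = −0.5·ln(0.826087) − 0.25·ln(0.826086) = −0.5·(-0.191055) − 0.25·(-0.191056) = 0.1433.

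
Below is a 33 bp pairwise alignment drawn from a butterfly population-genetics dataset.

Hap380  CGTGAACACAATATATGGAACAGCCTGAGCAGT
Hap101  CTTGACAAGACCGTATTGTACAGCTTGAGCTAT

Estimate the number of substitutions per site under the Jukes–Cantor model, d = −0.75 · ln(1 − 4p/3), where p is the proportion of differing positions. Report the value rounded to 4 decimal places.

Differing sites — 2:G/T; 6:A/C; 7:C/A; 9:C/G; 11:A/C; 12:T/C; 13:A/G; 17:G/T; 19:A/T; 25:C/T; 31:A/T; 32:G/A.
p = 12/33 = 0.363636.
d = −0.75 · ln(1 − (4/3)·0.363636) = −0.75 · ln(0.515152) = −0.75 · (-0.663293) = 0.4975.

0.4975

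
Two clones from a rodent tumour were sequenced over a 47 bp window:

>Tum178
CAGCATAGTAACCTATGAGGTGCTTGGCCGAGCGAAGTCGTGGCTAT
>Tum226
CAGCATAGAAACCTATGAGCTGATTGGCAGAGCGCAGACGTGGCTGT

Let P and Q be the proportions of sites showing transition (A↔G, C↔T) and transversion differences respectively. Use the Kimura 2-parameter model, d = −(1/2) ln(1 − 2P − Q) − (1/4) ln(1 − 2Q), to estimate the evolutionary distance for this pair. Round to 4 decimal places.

Mismatches occur at site 9 (T/A, transversion), site 20 (G/C, transversion), site 23 (C/A, transversion), site 29 (C/A, transversion), site 35 (A/C, transversion), site 38 (T/A, transversion), site 46 (A/G, transition).
Of the 7 differences, 1 transition and 6 transversions over 47 sites: P = 1/47 = 0.021277, Q = 6/47 = 0.127660.
d = −0.5·ln(0.829786) − 0.25·ln(0.744680) = −0.5·(-0.186587) − 0.25·(-0.294801) = 0.1670.

0.1670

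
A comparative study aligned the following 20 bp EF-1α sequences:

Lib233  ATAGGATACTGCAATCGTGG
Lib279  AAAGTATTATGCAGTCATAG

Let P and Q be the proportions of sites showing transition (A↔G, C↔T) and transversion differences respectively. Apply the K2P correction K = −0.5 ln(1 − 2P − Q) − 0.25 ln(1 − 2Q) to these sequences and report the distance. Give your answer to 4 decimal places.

0.4743

The sequences differ at positions 2 (T/A, transversion), 5 (G/T, transversion), 8 (A/T, transversion), 9 (C/A, transversion), 14 (A/G, transition), 17 (G/A, transition), 19 (G/A, transition).
Of the 7 differences, 3 transitions and 4 transversions over 20 sites: P = 3/20 = 0.150000, Q = 4/20 = 0.200000.
d = −0.5·ln(0.500000) − 0.25·ln(0.600000) = −0.5·(-0.693147) − 0.25·(-0.510826) = 0.4743.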